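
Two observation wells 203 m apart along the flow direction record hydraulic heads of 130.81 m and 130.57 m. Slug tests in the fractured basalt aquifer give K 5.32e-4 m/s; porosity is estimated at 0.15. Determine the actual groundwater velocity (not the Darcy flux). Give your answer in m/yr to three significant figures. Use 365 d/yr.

132 m/yr

Hydraulic gradient i = (130.81 − 130.57) / 203 = 0.24 / 203 = 0.001182
K = 5.32e-4 m/s × 86400 s/d = 45.96 m/d
Specific discharge q = 45.96 × 0.001182 = 0.05434 m/d
Average linear velocity = 0.05434 / 0.15 = 0.3623 m/d
   = 0.3623 × 365 = 132 m/yr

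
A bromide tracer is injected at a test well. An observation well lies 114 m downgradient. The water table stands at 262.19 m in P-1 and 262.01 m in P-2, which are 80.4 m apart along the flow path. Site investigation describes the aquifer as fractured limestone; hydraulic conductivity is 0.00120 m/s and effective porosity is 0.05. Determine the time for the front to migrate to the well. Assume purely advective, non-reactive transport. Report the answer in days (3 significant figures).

24.6 days

Hydraulic gradient i = (262.19 − 262.01) / 80.4 = 0.18 / 80.4 = 0.002239
K = 0.00120 m/s × 86400 s/d = 103.7 m/d
Darcy flux q = K·i = 103.7 × 0.002239 = 0.2321 m/d
Average linear velocity = 0.2321 / 0.05 = 4.642 m/d
t = L / v = 114 / 4.642 = 24.56 d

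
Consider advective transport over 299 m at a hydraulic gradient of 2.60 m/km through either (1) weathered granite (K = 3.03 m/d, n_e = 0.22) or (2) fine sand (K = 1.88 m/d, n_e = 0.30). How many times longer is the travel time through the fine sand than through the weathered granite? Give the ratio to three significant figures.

2.20

Unit 1 (weathered granite): v = 3.03×0.0026/0.22 = 0.03581 m/d, t = 299/0.03581 = 8350 d
Unit 2 (fine sand): v = 1.88×0.0026/0.30 = 0.01629 m/d, t = 299/0.01629 = 18350 d
t(fine sand) / t(weathered granite) = 18350/8350 = 2.20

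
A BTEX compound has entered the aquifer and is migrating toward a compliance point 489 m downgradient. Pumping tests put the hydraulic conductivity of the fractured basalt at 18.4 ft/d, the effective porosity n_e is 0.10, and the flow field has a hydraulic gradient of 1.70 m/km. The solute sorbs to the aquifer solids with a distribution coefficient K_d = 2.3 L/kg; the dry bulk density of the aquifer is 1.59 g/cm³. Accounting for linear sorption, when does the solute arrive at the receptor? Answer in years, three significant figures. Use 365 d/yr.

K = 18.4 ft/d × 0.3048 = 5.608 m/d
q = Ki = 5.608 × 0.0017 = 0.009534 m/d
v = Ki/n = 5.608·0.0017/0.10 = 0.09534 m/d
Retardation R = 1 + ρ_b·K_d/n = 1 + 1.59×2.3/0.10 = 37.57
Contaminant velocity v_c = v/R = 0.09534/37.57 = 0.002538 m/d
t = L/v_c = 489/0.002538 = 192700 d
   = 192700/365 = 528 yr

528 years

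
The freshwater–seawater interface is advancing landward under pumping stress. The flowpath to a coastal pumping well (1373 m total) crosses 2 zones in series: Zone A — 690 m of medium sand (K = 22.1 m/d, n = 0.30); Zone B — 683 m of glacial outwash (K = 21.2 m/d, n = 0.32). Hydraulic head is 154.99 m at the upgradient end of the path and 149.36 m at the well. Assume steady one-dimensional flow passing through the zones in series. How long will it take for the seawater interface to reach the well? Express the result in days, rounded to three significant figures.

Total head drop ΔH = 154.99 − 149.36 = 5.63 m
Continuity: the same q passes through each zone, so ΔH = q·Σ(L_j/K_j) — the zones act as resistances in series.
Σ(L/K) = 690/22.1 + 683/21.2 = 31.22 + 32.22 = 63.44 d
q = ΔH / Σ(L/K) = 5.63 / 63.44 = 0.08875 m/d (same in every zone)
Zone A: v = q/n = 0.08875/0.30 = 0.2958 m/d → t_A = 690/0.2958 = 2332 d
Zone B: v = q/n = 0.08875/0.32 = 0.2773 m/d → t_B = 683/0.2773 = 2463 d
Total t = 2332 + 2463 = 4795 d

4800 days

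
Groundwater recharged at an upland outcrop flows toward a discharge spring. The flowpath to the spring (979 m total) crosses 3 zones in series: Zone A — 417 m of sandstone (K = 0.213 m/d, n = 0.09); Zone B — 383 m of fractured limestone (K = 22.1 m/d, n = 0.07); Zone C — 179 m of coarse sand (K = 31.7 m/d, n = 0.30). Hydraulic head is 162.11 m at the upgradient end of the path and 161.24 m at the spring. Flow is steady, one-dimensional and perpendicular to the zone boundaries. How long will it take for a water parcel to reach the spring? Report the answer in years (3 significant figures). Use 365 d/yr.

Total head drop ΔH = 162.11 − 161.24 = 0.87 m
Steady 1-D flow in series ⇒ the Darcy flux q is identical in every zone and the zone head losses add (resistances L/K in series).
Σ(L/K) = 417/0.213 + 383/22.1 + 179/31.7 = 1958 + 17.33 + 5.647 = 1981 d
q = ΔH / Σ(L/K) = 0.87 / 1981 = 4.392e-4 m/d (same in every zone)
Zone A: v = q/n = 4.392e-4/0.09 = 0.004880 m/d → t_A = 417/0.004880 = 85440 d
Zone B: v = q/n = 4.392e-4/0.07 = 0.006275 m/d → t_B = 383/0.006275 = 61040 d
Zone C: v = q/n = 4.392e-4/0.30 = 0.001464 m/d → t_C = 179/0.001464 = 122300 d
Total t = 85440 + 61040 + 122300 = 268700 d
   = 268700 / 365 = 736 yr

736 years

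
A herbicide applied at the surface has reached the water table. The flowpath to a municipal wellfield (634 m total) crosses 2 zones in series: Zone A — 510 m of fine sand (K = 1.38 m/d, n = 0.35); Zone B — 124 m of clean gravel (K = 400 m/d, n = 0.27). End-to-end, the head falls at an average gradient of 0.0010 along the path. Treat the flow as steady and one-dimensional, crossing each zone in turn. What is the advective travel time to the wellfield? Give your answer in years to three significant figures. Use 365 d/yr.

Steady 1-D flow in series ⇒ the Darcy flux q is identical in every zone and the zone head losses add (resistances L/K in series).
Σ(L/K) = 510/1.38 + 124/400 = 369.6 + 0.3100 = 369.9 d
K_eq = L_total / Σ(L/K) = 634 / 369.9 = 1.714 m/d
q = K_eq · i = 1.714 × 0.0010 = 0.001714 m/d (same in every zone)
Zone A: v = q/n = 0.001714/0.35 = 0.004897 m/d → t_A = 510/0.004897 = 104100 d
Zone B: v = q/n = 0.001714/0.27 = 0.006348 m/d → t_B = 124/0.006348 = 19530 d
Total t = 104100 + 19530 = 123700 d
   = 123700 / 365 = 339 yr

339 years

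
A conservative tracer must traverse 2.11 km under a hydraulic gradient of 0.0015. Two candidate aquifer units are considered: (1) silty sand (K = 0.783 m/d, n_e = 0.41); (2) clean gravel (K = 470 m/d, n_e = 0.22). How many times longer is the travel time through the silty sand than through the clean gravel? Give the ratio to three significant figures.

1120

Unit 1 (silty sand): v = 0.783×0.0015/0.41 = 0.002865 m/d, t = 2110/0.002865 = 736600 d
Unit 2 (clean gravel): v = 470×0.0015/0.22 = 3.205 m/d, t = 2110/3.205 = 658.4 d
t(silty sand) / t(clean gravel) = 736600/658.4 = 1120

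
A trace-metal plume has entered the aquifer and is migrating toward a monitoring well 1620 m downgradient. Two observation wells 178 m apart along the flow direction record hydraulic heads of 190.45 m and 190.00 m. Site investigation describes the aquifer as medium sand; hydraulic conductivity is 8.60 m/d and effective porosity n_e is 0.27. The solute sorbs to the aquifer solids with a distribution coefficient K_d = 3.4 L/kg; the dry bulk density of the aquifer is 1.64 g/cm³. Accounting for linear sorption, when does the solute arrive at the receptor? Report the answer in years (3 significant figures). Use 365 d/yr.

1190 years

Hydraulic gradient i = (190.45 − 190.00) / 178 = 0.45 / 178 = 0.002528
Specific discharge q = 8.60 × 0.002528 = 0.02174 m/d
Average linear velocity = 0.02174 / 0.27 = 0.08052 m/d
Retardation R = 1 + ρ_b·K_d/n = 1 + 1.64×3.4/0.27 = 21.65
Contaminant velocity v_c = v/R = 0.08052/21.65 = 0.003719 m/d
t = L/v_c = 1620/0.003719 = 435600 d
   = 435600/365 = 1190 yr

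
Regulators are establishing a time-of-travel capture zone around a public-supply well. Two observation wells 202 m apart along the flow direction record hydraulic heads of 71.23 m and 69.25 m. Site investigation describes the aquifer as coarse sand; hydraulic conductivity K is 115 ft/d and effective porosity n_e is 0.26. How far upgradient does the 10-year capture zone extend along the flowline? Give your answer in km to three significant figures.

Hydraulic gradient i = (71.23 − 69.25) / 202 = 1.98 / 202 = 0.009802
K = 115 ft/d × 0.3048 = 35.05 m/d
Darcy flux q = K·i = 35.05 × 0.009802 = 0.3436 m/d
Seepage velocity v = q / n = 0.3436 / 0.26 = 1.321 m/d
T = 10 yr × 365 = 3650 d
L = v × T = 1.321 × 3650 = 4823 m
   = 4.82 km

4.82 km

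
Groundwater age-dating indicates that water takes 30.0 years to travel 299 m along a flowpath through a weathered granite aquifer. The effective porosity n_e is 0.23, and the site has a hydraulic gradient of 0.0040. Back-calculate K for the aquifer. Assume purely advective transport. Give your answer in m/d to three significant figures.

1.57 m/d

t = 30.0 years = 10950 d
v = L / t = 299 / 10950 = 0.02731 m/d
K = v · n / i = 0.02731 × 0.23 / 0.0040 = 1.57 m/d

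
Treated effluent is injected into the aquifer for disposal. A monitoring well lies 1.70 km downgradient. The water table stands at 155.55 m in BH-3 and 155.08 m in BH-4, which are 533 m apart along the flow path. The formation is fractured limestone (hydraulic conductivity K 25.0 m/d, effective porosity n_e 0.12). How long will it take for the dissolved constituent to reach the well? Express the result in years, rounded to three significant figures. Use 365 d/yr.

25.4 years

Hydraulic gradient i = (155.55 − 155.08) / 533 = 0.47 / 533 = 8.818e-4
q = Ki = 25.0 × 8.818e-4 = 0.02205 m/d
v = Ki/n = 25.0·8.818e-4/0.12 = 0.1837 m/d
L = 1.70 km = 1700 m
t = L / v = 1700 / 0.1837 = 9254 d
   = 9254 / 365 = 25.4 yr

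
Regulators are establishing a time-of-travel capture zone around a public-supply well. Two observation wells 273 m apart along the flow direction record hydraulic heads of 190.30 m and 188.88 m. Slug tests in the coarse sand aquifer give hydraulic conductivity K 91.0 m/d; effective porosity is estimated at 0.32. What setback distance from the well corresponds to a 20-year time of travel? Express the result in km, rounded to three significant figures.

Hydraulic gradient i = (190.30 − 188.88) / 273 = 1.42 / 273 = 0.005201
Darcy flux q = K·i = 91.0 × 0.005201 = 0.4733 m/d
Seepage velocity v = q / n = 0.4733 / 0.32 = 1.479 m/d
T = 20 yr × 365 = 7300 d
L = v × T = 1.479 × 7300 = 10800 m
   = 10.8 km

10.8 km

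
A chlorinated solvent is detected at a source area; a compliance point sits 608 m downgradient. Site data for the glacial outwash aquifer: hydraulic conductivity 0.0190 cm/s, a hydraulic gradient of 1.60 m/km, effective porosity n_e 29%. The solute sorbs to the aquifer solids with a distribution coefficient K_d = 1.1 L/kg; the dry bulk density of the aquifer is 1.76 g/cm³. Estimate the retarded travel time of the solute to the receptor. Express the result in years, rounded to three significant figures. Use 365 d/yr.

141 years

K = 0.0190 cm/s × 864 = 16.42 m/d
Darcy flux q = K·i = 16.42 × 0.0016 = 0.02627 m/d
Seepage velocity v = q / n = 0.02627 / 0.29 = 0.09057 m/d
Retardation R = 1 + ρ_b·K_d/n = 1 + 1.76×1.1/0.29 = 7.676
Contaminant velocity v_c = v/R = 0.09057/7.676 = 0.01180 m/d
t = L/v_c = 608/0.01180 = 51530 d
   = 51530/365 = 141 yr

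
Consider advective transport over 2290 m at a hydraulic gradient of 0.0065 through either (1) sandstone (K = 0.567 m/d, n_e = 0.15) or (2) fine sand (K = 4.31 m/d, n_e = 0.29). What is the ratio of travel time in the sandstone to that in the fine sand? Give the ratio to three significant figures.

Unit 1 (sandstone): v = 0.567×0.0065/0.15 = 0.02457 m/d, t = 2290/0.02457 = 93200 d
Unit 2 (fine sand): v = 4.31×0.0065/0.29 = 0.09660 m/d, t = 2290/0.09660 = 23710 d
t(sandstone) / t(fine sand) = 93200/23710 = 3.93

3.93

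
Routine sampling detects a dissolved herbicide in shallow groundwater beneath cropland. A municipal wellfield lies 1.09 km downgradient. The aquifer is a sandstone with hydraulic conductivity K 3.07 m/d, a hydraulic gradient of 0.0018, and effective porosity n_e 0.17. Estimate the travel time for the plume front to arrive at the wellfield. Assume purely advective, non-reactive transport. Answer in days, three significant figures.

33500 days

q = Ki = 3.07 × 0.0018 = 0.005526 m/d
Average linear velocity = 0.005526 / 0.17 = 0.03251 m/d
L = 1.09 km = 1090 m
t = L / v = 1090 / 0.03251 = 33530 d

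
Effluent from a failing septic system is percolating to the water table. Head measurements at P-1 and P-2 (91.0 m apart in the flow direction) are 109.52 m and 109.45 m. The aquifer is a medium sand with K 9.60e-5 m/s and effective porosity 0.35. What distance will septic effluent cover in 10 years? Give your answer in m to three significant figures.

66.5 m

Hydraulic gradient i = (109.52 − 109.45) / 91.0 = 0.07 / 91.0 = 7.692e-4
K = 9.60e-5 m/s × 86400 s/d = 8.294 m/d
Darcy flux q = K·i = 8.294 × 7.692e-4 = 0.006380 m/d
v_s = q/n_e = 0.006380/0.35 = 0.01823 m/d
T = 10 yr × 365 = 3650 d
L = v × T = 0.01823 × 3650 = 66.54 m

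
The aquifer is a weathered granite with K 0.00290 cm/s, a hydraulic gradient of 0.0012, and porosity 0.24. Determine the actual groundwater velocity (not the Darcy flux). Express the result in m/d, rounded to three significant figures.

K = 0.00290 cm/s × 864 = 2.506 m/d
Darcy flux q = K·i = 2.506 × 0.0012 = 0.003007 m/d
Average linear velocity = 0.003007 / 0.24 = 0.01253 m/d

0.0125 m/d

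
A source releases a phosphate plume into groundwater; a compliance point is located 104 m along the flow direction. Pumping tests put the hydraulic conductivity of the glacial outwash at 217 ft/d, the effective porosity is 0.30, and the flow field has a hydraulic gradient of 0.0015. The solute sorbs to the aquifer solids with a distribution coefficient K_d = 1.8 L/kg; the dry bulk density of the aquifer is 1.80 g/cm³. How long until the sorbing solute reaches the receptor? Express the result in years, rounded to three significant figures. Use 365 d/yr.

K = 217 ft/d × 0.3048 = 66.14 m/d
Darcy flux q = K·i = 66.14 × 0.0015 = 0.09921 m/d
v = Ki/n = 66.14·0.0015/0.30 = 0.3307 m/d
Retardation R = 1 + ρ_b·K_d/n = 1 + 1.80×1.8/0.30 = 11.80
Contaminant velocity v_c = v/R = 0.3307/11.80 = 0.02803 m/d
t = L/v_c = 104/0.02803 = 3711 d
   = 3711/365 = 10.2 yr

10.2 years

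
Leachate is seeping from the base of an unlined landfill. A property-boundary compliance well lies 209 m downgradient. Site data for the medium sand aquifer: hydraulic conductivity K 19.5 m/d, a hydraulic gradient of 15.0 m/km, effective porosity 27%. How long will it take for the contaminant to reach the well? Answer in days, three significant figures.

193 days

Specific discharge q = 19.5 × 0.015 = 0.2925 m/d
v = Ki/n = 19.5·0.015/0.27 = 1.083 m/d
t = L / v = 209 / 1.083 = 192.9 d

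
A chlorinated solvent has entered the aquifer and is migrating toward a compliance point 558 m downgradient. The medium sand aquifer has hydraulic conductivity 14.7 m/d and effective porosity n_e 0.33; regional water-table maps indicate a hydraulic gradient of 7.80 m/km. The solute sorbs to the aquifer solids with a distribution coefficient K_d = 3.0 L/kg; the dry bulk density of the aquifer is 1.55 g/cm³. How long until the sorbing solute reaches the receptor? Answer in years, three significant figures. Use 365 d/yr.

Specific discharge q = 14.7 × 0.0078 = 0.1147 m/d
v_s = q/n_e = 0.1147/0.33 = 0.3475 m/d
Retardation R = 1 + ρ_b·K_d/n = 1 + 1.55×3.0/0.33 = 15.09
Contaminant velocity v_c = v/R = 0.3475/15.09 = 0.02302 m/d
t = L/v_c = 558/0.02302 = 24240 d
   = 24240/365 = 66.4 yr

66.4 years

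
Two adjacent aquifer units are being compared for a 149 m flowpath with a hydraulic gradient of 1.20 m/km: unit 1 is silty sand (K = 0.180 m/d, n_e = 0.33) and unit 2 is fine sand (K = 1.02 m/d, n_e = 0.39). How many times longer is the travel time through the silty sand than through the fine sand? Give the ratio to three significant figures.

4.79

Unit 1 (silty sand): v = 0.180×0.0012/0.33 = 6.545e-4 m/d, t = 149/6.545e-4 = 227600 d
Unit 2 (fine sand): v = 1.02×0.0012/0.39 = 0.003138 m/d, t = 149/0.003138 = 47480 d
t(silty sand) / t(fine sand) = 227600/47480 = 4.79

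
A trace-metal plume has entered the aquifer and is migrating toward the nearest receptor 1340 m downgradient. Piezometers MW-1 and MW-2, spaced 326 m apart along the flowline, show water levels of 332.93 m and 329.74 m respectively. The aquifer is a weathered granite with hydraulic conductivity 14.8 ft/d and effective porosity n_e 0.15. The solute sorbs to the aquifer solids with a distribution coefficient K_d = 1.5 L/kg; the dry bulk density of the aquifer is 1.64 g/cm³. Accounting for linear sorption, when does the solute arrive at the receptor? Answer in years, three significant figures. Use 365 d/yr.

217 years

Hydraulic gradient i = (332.93 − 329.74) / 326 = 3.19 / 326 = 0.009785
K = 14.8 ft/d × 0.3048 = 4.511 m/d
Darcy flux q = K·i = 4.511 × 0.009785 = 0.04414 m/d
v_s = q/n_e = 0.04414/0.15 = 0.2943 m/d
Retardation R = 1 + ρ_b·K_d/n = 1 + 1.64×1.5/0.15 = 17.40
Contaminant velocity v_c = v/R = 0.2943/17.40 = 0.01691 m/d
t = L/v_c = 1340/0.01691 = 79230 d
   = 79230/365 = 217 yr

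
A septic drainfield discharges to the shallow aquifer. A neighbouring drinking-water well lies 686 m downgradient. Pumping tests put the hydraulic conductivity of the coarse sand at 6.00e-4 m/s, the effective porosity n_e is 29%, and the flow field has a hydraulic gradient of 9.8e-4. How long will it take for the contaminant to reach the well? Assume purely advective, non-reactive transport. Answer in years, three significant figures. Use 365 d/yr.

K = 6.00e-4 m/s × 86400 s/d = 51.84 m/d
Specific discharge q = 51.84 × 9.8e-4 = 0.05080 m/d
Average linear velocity = 0.05080 / 0.29 = 0.1752 m/d
t = L / v = 686 / 0.1752 = 3916 d
   = 3916 / 365 = 10.7 yr

10.7 years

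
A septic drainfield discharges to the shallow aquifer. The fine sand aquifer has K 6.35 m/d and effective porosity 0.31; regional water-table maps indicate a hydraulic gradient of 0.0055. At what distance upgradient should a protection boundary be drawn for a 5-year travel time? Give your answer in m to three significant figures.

206 m

Specific discharge q = 6.35 × 0.0055 = 0.03493 m/d
Average linear velocity = 0.03493 / 0.31 = 0.1127 m/d
T = 5 yr × 365 = 1825 d
L = v × T = 0.1127 × 1825 = 205.6 m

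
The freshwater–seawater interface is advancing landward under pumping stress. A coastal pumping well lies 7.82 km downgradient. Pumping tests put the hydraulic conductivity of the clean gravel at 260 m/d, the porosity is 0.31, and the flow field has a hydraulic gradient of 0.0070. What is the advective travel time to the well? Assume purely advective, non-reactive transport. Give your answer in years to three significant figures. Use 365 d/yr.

q = Ki = 260 × 0.0070 = 1.820 m/d
Seepage velocity v = q / n = 1.820 / 0.31 = 5.871 m/d
L = 7.82 km = 7820 m
t = L / v = 7820 / 5.871 = 1332 d
   = 1332 / 365 = 3.65 yr

3.65 years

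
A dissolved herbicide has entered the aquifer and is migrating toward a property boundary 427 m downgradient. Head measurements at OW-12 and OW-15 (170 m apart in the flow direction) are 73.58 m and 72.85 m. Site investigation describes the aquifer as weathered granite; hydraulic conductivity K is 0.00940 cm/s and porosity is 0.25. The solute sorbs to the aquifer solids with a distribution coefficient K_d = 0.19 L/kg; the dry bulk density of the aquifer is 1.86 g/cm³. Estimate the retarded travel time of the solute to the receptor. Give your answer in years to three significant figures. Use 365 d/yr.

Hydraulic gradient i = (73.58 − 72.85) / 170 = 0.73 / 170 = 0.004294
K = 0.00940 cm/s × 864 = 8.122 m/d
Darcy flux q = K·i = 8.122 × 0.004294 = 0.03488 m/d
Seepage velocity v = q / n = 0.03488 / 0.25 = 0.1395 m/d
Retardation R = 1 + ρ_b·K_d/n = 1 + 1.86×0.19/0.25 = 2.414
Contaminant velocity v_c = v/R = 0.1395/2.414 = 0.05780 m/d
t = L/v_c = 427/0.05780 = 7388 d
   = 7388/365 = 20.2 yr

20.2 years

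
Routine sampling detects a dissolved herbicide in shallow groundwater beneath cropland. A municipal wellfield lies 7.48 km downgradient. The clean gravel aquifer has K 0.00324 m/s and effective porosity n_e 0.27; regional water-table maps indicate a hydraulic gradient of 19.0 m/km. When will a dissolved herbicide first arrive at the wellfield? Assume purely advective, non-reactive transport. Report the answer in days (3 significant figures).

K = 0.00324 m/s × 86400 s/d = 279.9 m/d
Specific discharge q = 279.9 × 0.019 = 5.319 m/d
v = Ki/n = 279.9·0.019/0.27 = 19.70 m/d
L = 7.48 km = 7480 m
t = L / v = 7480 / 19.70 = 379.7 d

380 days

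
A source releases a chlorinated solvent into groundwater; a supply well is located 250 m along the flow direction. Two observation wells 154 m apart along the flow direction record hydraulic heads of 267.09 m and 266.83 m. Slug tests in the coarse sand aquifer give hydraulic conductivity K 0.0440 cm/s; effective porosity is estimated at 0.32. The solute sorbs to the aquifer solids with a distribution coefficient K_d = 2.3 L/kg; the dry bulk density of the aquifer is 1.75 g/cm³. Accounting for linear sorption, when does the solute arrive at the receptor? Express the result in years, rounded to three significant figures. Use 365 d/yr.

46.4 years

Hydraulic gradient i = (267.09 − 266.83) / 154 = 0.26 / 154 = 0.001688
K = 0.0440 cm/s × 864 = 38.02 m/d
Specific discharge q = 38.02 × 0.001688 = 0.06418 m/d
Seepage velocity v = q / n = 0.06418 / 0.32 = 0.2006 m/d
Retardation R = 1 + ρ_b·K_d/n = 1 + 1.75×2.3/0.32 = 13.58
Contaminant velocity v_c = v/R = 0.2006/13.58 = 0.01477 m/d
t = L/v_c = 250/0.01477 = 16920 d
   = 16920/365 = 46.4 yr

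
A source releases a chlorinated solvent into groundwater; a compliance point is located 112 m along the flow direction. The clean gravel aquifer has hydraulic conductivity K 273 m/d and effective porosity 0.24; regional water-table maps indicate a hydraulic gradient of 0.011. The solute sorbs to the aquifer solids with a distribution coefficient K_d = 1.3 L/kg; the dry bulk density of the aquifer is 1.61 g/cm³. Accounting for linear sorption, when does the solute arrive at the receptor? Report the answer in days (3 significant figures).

87.0 days

Specific discharge q = 273 × 0.011 = 3.003 m/d
Seepage velocity v = q / n = 3.003 / 0.24 = 12.51 m/d
Retardation R = 1 + ρ_b·K_d/n = 1 + 1.61×1.3/0.24 = 9.721
Contaminant velocity v_c = v/R = 12.51/9.721 = 1.287 m/d
t = L/v_c = 112/1.287 = 87.01 d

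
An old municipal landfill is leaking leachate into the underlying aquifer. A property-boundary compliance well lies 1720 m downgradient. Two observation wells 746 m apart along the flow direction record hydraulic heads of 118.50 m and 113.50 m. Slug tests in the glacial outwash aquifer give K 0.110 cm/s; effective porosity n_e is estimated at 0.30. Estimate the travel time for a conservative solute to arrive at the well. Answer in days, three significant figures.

Hydraulic gradient i = (118.50 − 113.50) / 746 = 5.00 / 746 = 0.006702
K = 0.110 cm/s × 864 = 95.04 m/d
Specific discharge q = 95.04 × 0.006702 = 0.6370 m/d
Seepage velocity v = q / n = 0.6370 / 0.30 = 2.123 m/d
t = L / v = 1720 / 2.123 = 810.1 d

810 days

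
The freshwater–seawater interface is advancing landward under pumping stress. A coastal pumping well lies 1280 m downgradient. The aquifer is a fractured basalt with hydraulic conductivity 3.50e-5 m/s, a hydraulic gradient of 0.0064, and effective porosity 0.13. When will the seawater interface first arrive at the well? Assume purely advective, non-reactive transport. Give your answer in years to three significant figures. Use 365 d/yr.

K = 3.50e-5 m/s × 86400 s/d = 3.024 m/d
Specific discharge q = 3.024 × 0.0064 = 0.01935 m/d
Average linear velocity = 0.01935 / 0.13 = 0.1489 m/d
t = L / v = 1280 / 0.1489 = 8598 d
   = 8598 / 365 = 23.6 yr

23.6 years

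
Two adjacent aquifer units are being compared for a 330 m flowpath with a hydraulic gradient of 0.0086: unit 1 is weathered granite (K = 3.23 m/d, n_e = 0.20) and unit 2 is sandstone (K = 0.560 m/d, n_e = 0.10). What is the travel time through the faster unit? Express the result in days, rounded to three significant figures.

Unit 1 (weathered granite): v = 3.23×0.0086/0.20 = 0.1389 m/d, t = 330/0.1389 = 2376 d
Unit 2 (sandstone): v = 0.560×0.0086/0.10 = 0.04816 m/d, t = 330/0.04816 = 6852 d
Faster unit: t = 2380 d

2380 days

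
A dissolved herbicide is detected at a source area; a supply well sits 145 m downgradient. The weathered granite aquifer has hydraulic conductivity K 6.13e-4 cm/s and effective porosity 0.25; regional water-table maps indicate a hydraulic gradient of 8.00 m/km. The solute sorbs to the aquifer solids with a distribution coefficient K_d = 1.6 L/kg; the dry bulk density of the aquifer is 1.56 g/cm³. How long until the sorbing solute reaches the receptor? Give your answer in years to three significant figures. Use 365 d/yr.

K = 6.13e-4 cm/s × 864 = 0.5296 m/d
q = Ki = 0.5296 × 0.0080 = 0.004237 m/d
v_s = q/n_e = 0.004237/0.25 = 0.01695 m/d
Retardation R = 1 + ρ_b·K_d/n = 1 + 1.56×1.6/0.25 = 10.98
Contaminant velocity v_c = v/R = 0.01695/10.98 = 0.001543 m/d
t = L/v_c = 145/0.001543 = 93970 d
   = 93970/365 = 257 yr

257 years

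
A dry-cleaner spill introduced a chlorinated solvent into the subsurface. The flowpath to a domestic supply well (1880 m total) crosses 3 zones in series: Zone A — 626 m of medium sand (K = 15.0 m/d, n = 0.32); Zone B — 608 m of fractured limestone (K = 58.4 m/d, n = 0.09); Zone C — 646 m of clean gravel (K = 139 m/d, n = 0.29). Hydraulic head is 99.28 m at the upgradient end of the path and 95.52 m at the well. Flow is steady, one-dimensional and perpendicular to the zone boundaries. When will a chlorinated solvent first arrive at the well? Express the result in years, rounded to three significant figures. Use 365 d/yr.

18.3 years

Total head drop ΔH = 99.28 − 95.52 = 3.76 m
Continuity: the same q passes through each zone, so ΔH = q·Σ(L_j/K_j) — the zones act as resistances in series.
Σ(L/K) = 626/15.0 + 608/58.4 + 646/139 = 41.73 + 10.41 + 4.647 = 56.79 d
q = ΔH / Σ(L/K) = 3.76 / 56.79 = 0.06621 m/d (same in every zone)
Zone A: v = q/n = 0.06621/0.32 = 0.2069 m/d → t_A = 626/0.2069 = 3026 d
Zone B: v = q/n = 0.06621/0.09 = 0.7356 m/d → t_B = 608/0.7356 = 826.5 d
Zone C: v = q/n = 0.06621/0.29 = 0.2283 m/d → t_C = 646/0.2283 = 2830 d
Total t = 3026 + 826.5 + 2830 = 6682 d
   = 6682 / 365 = 18.3 yr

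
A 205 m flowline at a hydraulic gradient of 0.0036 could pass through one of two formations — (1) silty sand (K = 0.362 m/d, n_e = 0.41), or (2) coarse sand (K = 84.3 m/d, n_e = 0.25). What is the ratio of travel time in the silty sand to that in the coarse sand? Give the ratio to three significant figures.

Unit 1 (silty sand): v = 0.362×0.0036/0.41 = 0.003179 m/d, t = 205/0.003179 = 64500 d
Unit 2 (coarse sand): v = 84.3×0.0036/0.25 = 1.214 m/d, t = 205/1.214 = 168.9 d
t(silty sand) / t(coarse sand) = 64500/168.9 = 382

382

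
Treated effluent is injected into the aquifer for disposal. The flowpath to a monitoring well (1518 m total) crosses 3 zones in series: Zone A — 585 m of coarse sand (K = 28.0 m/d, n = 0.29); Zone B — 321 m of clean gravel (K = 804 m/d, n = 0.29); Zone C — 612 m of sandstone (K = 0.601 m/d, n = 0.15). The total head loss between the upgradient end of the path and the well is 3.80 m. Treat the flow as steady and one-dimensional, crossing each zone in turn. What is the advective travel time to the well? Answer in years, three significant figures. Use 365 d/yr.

Steady 1-D flow in series ⇒ the Darcy flux q is identical in every zone and the zone head losses add (resistances L/K in series).
Σ(L/K) = 585/28.0 + 321/804 + 612/0.601 = 20.89 + 0.3993 + 1018 = 1040 d
q = ΔH / Σ(L/K) = 3.80 / 1040 = 0.003655 m/d (same in every zone)
Zone A: v = q/n = 0.003655/0.29 = 0.01260 m/d → t_A = 585/0.01260 = 46410 d
Zone B: v = q/n = 0.003655/0.29 = 0.01260 m/d → t_B = 321/0.01260 = 25470 d
Zone C: v = q/n = 0.003655/0.15 = 0.02437 m/d → t_C = 612/0.02437 = 25110 d
Total t = 46410 + 25470 + 25110 = 96990 d
   = 96990 / 365 = 266 yr

266 years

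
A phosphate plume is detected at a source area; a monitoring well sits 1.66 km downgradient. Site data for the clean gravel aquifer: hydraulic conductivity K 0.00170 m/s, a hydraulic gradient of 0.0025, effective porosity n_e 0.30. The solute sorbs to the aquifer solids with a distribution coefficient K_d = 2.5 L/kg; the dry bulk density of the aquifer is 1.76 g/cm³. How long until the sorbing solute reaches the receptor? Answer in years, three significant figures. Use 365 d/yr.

58.2 years

K = 0.00170 m/s × 86400 s/d = 146.9 m/d
Specific discharge q = 146.9 × 0.0025 = 0.3672 m/d
Seepage velocity v = q / n = 0.3672 / 0.30 = 1.224 m/d
Retardation R = 1 + ρ_b·K_d/n = 1 + 1.76×2.5/0.30 = 15.67
Contaminant velocity v_c = v/R = 1.224/15.67 = 0.07813 m/d
L = 1.66 km = 1660 m
t = L/v_c = 1660/0.07813 = 21250 d
   = 21250/365 = 58.2 yr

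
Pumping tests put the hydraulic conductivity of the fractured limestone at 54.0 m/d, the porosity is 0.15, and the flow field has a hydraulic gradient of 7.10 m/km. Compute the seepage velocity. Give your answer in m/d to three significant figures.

Specific discharge q = 54.0 × 0.0071 = 0.3834 m/d
v = Ki/n = 54.0·0.0071/0.15 = 2.556 m/d

2.56 m/d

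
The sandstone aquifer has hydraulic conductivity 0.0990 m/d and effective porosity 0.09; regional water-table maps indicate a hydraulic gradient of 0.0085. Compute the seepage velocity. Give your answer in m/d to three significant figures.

0.00935 m/d

Specific discharge q = 0.0990 × 0.0085 = 8.415e-4 m/d
Seepage velocity v = q / n = 8.415e-4 / 0.09 = 0.009350 m/d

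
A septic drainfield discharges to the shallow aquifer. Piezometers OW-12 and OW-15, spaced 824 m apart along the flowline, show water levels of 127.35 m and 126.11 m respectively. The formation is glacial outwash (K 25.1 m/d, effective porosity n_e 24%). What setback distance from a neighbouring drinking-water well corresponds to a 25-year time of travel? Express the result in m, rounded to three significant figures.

Hydraulic gradient i = (127.35 − 126.11) / 824 = 1.24 / 824 = 0.001505
Specific discharge q = 25.1 × 0.001505 = 0.03777 m/d
v_s = q/n_e = 0.03777/0.24 = 0.1574 m/d
T = 25 yr × 365 = 9125 d
L = v × T = 0.1574 × 9125 = 1436 m

1440 m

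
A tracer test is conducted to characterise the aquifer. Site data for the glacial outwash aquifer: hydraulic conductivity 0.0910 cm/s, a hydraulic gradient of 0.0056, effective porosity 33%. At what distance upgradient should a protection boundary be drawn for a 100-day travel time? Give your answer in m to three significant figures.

133 m

K = 0.0910 cm/s × 864 = 78.62 m/d
Specific discharge q = 78.62 × 0.0056 = 0.4403 m/d
Seepage velocity v = q / n = 0.4403 / 0.33 = 1.334 m/d
L = v × T = 1.334 × 100 = 133.4 m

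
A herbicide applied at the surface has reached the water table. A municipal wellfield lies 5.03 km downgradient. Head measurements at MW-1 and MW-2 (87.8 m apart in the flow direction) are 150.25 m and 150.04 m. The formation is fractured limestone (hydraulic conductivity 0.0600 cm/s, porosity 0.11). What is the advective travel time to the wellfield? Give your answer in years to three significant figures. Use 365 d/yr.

12.2 years

Hydraulic gradient i = (150.25 − 150.04) / 87.8 = 0.21 / 87.8 = 0.002392
K = 0.0600 cm/s × 864 = 51.84 m/d
Specific discharge q = 51.84 × 0.002392 = 0.1240 m/d
v_s = q/n_e = 0.1240/0.11 = 1.127 m/d
L = 5.03 km = 5030 m
t = L / v = 5030 / 1.127 = 4462 d
   = 4462 / 365 = 12.2 yr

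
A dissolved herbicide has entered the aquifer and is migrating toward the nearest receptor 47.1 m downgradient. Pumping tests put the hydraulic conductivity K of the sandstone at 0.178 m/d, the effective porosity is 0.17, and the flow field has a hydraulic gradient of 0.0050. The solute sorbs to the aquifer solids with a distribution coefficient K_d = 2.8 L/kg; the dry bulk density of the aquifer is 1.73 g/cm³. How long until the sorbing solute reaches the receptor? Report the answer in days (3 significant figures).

Darcy flux q = K·i = 0.178 × 0.0050 = 8.900e-4 m/d
Seepage velocity v = q / n = 8.900e-4 / 0.17 = 0.005235 m/d
Retardation R = 1 + ρ_b·K_d/n = 1 + 1.73×2.8/0.17 = 29.49
Contaminant velocity v_c = v/R = 0.005235/29.49 = 1.775e-4 m/d
t = L/v_c = 47.1/1.775e-4 = 265300 d

265000 days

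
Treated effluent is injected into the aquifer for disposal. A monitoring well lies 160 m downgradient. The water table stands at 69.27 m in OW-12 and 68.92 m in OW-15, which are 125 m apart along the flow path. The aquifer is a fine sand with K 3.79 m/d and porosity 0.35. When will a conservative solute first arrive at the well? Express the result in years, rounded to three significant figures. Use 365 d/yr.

14.5 years

Hydraulic gradient i = (69.27 − 68.92) / 125 = 0.35 / 125 = 0.002800
Specific discharge q = 3.79 × 0.002800 = 0.01061 m/d
v_s = q/n_e = 0.01061/0.35 = 0.03032 m/d
t = L / v = 160 / 0.03032 = 5277 d
   = 5277 / 365 = 14.5 yr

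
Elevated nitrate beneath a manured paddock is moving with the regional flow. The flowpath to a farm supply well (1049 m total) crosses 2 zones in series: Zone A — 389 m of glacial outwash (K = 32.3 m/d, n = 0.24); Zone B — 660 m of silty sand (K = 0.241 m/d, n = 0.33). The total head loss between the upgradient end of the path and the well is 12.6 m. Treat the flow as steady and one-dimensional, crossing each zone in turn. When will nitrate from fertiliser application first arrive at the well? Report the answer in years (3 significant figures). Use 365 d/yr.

Steady 1-D flow in series ⇒ the Darcy flux q is identical in every zone and the zone head losses add (resistances L/K in series).
Σ(L/K) = 389/32.3 + 660/0.241 = 12.04 + 2739 = 2751 d
q = ΔH / Σ(L/K) = 12.6 / 2751 = 0.004581 m/d (same in every zone)
Zone A: v = q/n = 0.004581/0.24 = 0.01909 m/d → t_A = 389/0.01909 = 20380 d
Zone B: v = q/n = 0.004581/0.33 = 0.01388 m/d → t_B = 660/0.01388 = 47550 d
Total t = 20380 + 47550 = 67930 d
   = 67930 / 365 = 186 yr

186 years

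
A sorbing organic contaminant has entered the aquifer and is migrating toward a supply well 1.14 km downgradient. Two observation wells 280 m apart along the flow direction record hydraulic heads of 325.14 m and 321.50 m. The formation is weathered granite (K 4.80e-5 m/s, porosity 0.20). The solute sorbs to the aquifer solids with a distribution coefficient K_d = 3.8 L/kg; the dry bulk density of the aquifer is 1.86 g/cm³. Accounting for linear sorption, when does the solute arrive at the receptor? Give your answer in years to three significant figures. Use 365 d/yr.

Hydraulic gradient i = (325.14 − 321.50) / 280 = 3.64 / 280 = 0.01300
K = 4.80e-5 m/s × 86400 s/d = 4.147 m/d
Darcy flux q = K·i = 4.147 × 0.01300 = 0.05391 m/d
v = Ki/n = 4.147·0.01300/0.20 = 0.2696 m/d
Retardation R = 1 + ρ_b·K_d/n = 1 + 1.86×3.8/0.20 = 36.34
Contaminant velocity v_c = v/R = 0.2696/36.34 = 0.007418 m/d
L = 1.14 km = 1140 m
t = L/v_c = 1140/0.007418 = 153700 d
   = 153700/365 = 421 yr

421 years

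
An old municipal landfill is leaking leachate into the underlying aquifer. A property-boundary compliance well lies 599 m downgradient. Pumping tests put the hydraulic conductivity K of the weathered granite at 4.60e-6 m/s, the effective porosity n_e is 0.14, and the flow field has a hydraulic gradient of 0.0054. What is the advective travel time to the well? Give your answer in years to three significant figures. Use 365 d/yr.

K = 4.60e-6 m/s × 86400 s/d = 0.3974 m/d
Specific discharge q = 0.3974 × 0.0054 = 0.002146 m/d
Seepage velocity v = q / n = 0.002146 / 0.14 = 0.01533 m/d
t = L / v = 599 / 0.01533 = 39070 d
   = 39070 / 365 = 107 yr

107 years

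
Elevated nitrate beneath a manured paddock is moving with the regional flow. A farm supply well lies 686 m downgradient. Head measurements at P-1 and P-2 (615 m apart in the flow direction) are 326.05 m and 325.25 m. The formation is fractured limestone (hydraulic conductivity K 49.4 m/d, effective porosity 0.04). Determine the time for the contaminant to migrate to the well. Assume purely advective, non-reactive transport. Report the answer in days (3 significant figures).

Hydraulic gradient i = (326.05 − 325.25) / 615 = 0.80 / 615 = 0.001301
Darcy flux q = K·i = 49.4 × 0.001301 = 0.06426 m/d
v = Ki/n = 49.4·0.001301/0.04 = 1.607 m/d
t = L / v = 686 / 1.607 = 427.0 d

427 days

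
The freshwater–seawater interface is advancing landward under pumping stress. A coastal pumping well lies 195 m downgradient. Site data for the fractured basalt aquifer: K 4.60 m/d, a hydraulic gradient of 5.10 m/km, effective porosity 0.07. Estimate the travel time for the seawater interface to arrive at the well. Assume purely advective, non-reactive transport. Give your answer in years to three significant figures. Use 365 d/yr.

1.59 years

Specific discharge q = 4.60 × 0.0051 = 0.02346 m/d
Seepage velocity v = q / n = 0.02346 / 0.07 = 0.3351 m/d
t = L / v = 195 / 0.3351 = 581.8 d
   = 581.8 / 365 = 1.59 yr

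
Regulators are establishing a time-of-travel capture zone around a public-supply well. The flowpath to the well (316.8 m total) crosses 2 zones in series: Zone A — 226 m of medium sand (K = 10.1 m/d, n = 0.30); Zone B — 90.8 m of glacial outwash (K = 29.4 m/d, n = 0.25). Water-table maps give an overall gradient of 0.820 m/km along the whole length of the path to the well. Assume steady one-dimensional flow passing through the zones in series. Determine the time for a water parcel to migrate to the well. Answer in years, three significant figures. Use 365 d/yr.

24.3 years

Continuity: the same q passes through each zone, so ΔH = q·Σ(L_j/K_j) — the zones act as resistances in series.
Σ(L/K) = 226/10.1 + 90.8/29.4 = 22.38 + 3.088 = 25.46 d
K_eq = L_total / Σ(L/K) = 316.8 / 25.46 = 12.44 m/d
q = K_eq · i = 12.44 × 8.2e-4 = 0.01020 m/d (same in every zone)
Zone A: v = q/n = 0.01020/0.30 = 0.03400 m/d → t_A = 226/0.03400 = 6646 d
Zone B: v = q/n = 0.01020/0.25 = 0.04081 m/d → t_B = 90.8/0.04081 = 2225 d
Total t = 6646 + 2225 = 8871 d
   = 8871 / 365 = 24.3 yr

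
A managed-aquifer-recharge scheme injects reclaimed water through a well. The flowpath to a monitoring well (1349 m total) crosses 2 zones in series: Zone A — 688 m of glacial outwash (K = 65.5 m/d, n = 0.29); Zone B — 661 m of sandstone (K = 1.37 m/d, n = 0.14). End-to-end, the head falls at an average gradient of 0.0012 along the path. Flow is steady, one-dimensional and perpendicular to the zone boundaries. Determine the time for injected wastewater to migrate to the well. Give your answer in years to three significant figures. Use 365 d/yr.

For zones in series the flux q is common to all zones; the equivalent conductivity is the harmonic (thickness-weighted) mean, K_eq = L_total / Σ(L_j/K_j).
Σ(L/K) = 688/65.5 + 661/1.37 = 10.50 + 482.5 = 493.0 d
K_eq = L_total / Σ(L/K) = 1349 / 493.0 = 2.736 m/d
q = K_eq · i = 2.736 × 0.0012 = 0.003284 m/d (same in every zone)
Zone A: v = q/n = 0.003284/0.29 = 0.01132 m/d → t_A = 688/0.01132 = 60760 d
Zone B: v = q/n = 0.003284/0.14 = 0.02345 m/d → t_B = 661/0.02345 = 28180 d
Total t = 60760 + 28180 = 88940 d
   = 88940 / 365 = 244 yr

244 years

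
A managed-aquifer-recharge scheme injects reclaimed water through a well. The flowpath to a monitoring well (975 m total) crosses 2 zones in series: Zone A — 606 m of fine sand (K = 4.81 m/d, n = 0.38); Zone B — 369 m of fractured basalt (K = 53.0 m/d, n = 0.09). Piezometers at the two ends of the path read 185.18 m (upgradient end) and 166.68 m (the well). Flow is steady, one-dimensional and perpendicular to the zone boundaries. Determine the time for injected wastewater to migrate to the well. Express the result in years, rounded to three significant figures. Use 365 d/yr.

5.19 years

Total head drop ΔH = 185.18 − 166.68 = 18.50 m
Continuity: the same q passes through each zone, so ΔH = q·Σ(L_j/K_j) — the zones act as resistances in series.
Σ(L/K) = 606/4.81 + 369/53.0 = 126.0 + 6.962 = 132.9 d
q = ΔH / Σ(L/K) = 18.50 / 132.9 = 0.1392 m/d (same in every zone)
Zone A: v = q/n = 0.1392/0.38 = 0.3662 m/d → t_A = 606/0.3662 = 1655 d
Zone B: v = q/n = 0.1392/0.09 = 1.546 m/d → t_B = 369/1.546 = 238.7 d
Total t = 1655 + 238.7 = 1894 d
   = 1894 / 365 = 5.19 yr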